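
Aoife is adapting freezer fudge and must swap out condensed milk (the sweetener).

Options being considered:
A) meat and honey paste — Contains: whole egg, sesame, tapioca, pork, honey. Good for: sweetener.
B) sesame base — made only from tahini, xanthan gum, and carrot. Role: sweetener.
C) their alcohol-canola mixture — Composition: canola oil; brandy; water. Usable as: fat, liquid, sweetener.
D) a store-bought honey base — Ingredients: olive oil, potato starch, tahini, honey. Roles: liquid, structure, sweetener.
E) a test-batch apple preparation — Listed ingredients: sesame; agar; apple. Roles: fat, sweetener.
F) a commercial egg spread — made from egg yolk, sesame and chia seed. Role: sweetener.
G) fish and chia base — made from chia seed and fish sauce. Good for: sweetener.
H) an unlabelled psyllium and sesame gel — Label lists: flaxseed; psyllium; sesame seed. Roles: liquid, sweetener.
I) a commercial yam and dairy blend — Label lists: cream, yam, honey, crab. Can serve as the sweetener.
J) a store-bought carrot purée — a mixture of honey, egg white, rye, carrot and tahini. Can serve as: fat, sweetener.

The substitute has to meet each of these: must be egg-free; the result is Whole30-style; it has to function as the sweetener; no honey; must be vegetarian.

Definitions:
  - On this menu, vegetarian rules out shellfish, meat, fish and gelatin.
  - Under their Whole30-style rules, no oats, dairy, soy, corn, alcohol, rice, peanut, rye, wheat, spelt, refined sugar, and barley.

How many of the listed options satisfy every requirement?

3

A: has pork, so not vegetarian; has honey, so not honey-free (and 1 more) — reject
B: works as a sweetener, no honey, Whole30-style — OK
C: has brandy, so not Whole30-style — no
D: has honey, so not honey-free — no
E: works as a sweetener, Whole30-style, vegetarian — valid
F: has egg yolk, so not egg-free — reject
G: has fish sauce, so not vegetarian — reject
H: only sesame seed, flaxseed and psyllium; none excluded — OK
I: has crab, so not vegetarian; has cream, so not Whole30-style (and 1 more) — out
J: has rye, so not Whole30-style; has honey, so not honey-free (and 1 more) — reject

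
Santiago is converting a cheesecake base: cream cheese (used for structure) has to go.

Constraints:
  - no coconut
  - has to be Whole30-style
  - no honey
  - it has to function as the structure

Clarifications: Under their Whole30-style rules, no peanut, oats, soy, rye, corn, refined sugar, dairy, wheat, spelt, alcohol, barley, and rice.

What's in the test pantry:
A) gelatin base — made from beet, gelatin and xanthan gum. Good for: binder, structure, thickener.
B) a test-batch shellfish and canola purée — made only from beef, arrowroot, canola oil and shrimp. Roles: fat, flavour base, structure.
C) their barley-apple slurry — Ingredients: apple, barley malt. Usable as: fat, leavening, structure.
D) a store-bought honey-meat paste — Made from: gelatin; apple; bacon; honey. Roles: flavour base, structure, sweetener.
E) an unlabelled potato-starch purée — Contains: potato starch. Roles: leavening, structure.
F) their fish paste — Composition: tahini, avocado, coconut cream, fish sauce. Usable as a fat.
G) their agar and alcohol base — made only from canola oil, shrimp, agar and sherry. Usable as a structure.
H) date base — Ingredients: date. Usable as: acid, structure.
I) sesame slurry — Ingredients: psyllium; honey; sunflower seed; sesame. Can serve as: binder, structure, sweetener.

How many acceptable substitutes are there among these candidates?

A: works as a structure, no coconut, no honey — OK
B: nothing on the exclusion list — valid
C: has barley malt, so not Whole30-style — out
D: has honey, so not honey-free — no
E: nothing on the exclusion list — keep
F: not usable as a structure; has coconut cream, so not coconut-free — out
G: has sherry, so not Whole30-style — no
H: no honey, no coconut — valid
I: has honey, so not honey-free — out

4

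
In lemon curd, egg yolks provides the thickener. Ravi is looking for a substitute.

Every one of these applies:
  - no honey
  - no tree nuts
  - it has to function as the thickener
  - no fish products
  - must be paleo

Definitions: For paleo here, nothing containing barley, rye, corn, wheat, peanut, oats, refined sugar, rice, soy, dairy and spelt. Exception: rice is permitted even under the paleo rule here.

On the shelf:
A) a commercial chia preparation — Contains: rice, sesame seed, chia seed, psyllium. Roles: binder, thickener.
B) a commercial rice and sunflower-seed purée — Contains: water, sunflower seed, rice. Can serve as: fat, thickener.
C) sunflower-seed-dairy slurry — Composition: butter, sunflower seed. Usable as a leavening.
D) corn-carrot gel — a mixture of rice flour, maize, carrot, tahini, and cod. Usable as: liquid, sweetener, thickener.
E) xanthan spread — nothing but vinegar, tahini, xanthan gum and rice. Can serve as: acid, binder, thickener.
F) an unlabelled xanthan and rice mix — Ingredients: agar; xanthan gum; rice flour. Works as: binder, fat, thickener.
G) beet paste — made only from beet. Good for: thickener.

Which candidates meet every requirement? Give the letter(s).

A: rice is permitted under the paleo carve-out; nothing else excluded — valid
B: rice is permitted under the paleo carve-out; nothing else excluded — valid
C: not usable as a thickener; has butter, so not paleo — out
D: has maize, so not paleo; has cod, so not fish-free — out
E: rice is permitted under the paleo carve-out; nothing else excluded — keep
F: rice is permitted under the paleo carve-out; nothing else excluded — keep
G: only beet; none excluded — valid

A, B, E, F, G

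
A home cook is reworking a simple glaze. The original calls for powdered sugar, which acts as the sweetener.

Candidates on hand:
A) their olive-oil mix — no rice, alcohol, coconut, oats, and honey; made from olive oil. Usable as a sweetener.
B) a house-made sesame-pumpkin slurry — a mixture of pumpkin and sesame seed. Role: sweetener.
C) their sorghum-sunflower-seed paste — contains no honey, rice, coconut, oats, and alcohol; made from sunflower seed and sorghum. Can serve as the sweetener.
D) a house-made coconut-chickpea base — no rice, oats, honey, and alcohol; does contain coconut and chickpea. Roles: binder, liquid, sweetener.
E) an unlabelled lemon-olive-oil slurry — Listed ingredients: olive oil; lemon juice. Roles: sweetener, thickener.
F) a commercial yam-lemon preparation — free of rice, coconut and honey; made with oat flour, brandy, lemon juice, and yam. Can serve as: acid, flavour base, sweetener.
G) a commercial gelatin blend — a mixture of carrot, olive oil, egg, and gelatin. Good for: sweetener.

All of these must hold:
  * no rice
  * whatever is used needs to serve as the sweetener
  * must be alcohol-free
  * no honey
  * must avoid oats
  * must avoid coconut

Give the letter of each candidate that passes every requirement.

A: works as a sweetener, no honey, no alcohol — valid
B: no honey, no oats — valid
C: works as a sweetener, no rice, no coconut — OK
D: has coconut, so not coconut-free — no
E: no alcohol, no coconut — OK
F: has brandy, so not alcohol-free; has oat flour, so not oat-free — reject
G: all constraints satisfied — keep

A, B, C, E, G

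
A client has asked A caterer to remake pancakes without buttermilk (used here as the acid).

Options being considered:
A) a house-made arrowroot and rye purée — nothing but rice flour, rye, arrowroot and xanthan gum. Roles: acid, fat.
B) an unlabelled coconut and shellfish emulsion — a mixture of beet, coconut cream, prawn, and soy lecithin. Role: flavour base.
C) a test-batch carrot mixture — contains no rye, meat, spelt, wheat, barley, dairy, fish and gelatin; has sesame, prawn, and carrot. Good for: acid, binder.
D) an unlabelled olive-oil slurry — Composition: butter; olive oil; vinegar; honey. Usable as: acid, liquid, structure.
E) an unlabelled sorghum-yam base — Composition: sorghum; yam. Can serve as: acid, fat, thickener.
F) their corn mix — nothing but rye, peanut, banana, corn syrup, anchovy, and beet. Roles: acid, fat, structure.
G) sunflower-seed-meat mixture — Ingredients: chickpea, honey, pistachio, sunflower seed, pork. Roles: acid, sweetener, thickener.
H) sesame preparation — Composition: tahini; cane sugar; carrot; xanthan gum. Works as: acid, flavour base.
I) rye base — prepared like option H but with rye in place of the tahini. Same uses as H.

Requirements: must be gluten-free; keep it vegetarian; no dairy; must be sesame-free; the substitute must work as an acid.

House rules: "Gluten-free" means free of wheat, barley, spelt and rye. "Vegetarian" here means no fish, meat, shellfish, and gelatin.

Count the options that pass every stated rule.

1

A: has rye, so not gluten-free — no
B: not usable as an acid; has prawn, so not vegetarian — reject
C: has prawn, so not vegetarian; has sesame, so not sesame-free — no
D: has butter, so not dairy-free — no
E: works as an acid, gluten-free, no dairy — valid
F: has rye, so not gluten-free; has anchovy, so not vegetarian — out
G: has pork, so not vegetarian — no
H: has tahini, so not sesame-free — reject
I: has rye, so not gluten-free — reject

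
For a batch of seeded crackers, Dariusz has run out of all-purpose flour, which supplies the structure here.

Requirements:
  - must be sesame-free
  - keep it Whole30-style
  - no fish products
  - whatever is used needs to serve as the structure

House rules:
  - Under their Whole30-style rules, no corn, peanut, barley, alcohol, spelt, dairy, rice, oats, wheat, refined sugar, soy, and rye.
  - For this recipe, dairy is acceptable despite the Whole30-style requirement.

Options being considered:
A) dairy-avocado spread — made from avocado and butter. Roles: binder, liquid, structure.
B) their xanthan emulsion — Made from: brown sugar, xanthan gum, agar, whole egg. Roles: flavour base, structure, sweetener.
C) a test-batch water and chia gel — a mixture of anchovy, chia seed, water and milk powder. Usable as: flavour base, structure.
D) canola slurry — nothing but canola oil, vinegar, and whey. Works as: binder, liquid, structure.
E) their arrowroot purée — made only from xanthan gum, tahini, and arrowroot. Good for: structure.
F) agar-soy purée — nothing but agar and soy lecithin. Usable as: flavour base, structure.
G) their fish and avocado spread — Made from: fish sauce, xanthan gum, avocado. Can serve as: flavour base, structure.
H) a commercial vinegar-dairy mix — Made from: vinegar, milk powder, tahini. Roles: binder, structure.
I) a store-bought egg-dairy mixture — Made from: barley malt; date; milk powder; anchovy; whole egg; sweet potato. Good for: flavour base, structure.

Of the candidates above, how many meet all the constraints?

A: dairy is permitted under the Whole30-style carve-out; nothing else excluded — valid
B: has brown sugar, so not Whole30-style — reject
C: has anchovy, so not fish-free — reject
D: dairy is permitted under the Whole30-style carve-out; nothing else excluded — OK
E: has tahini, so not sesame-free — reject
F: has soy lecithin, so not Whole30-style — no
G: has fish sauce, so not fish-free — no
H: has tahini, so not sesame-free — reject
I: has barley malt, so not Whole30-style; has anchovy, so not fish-free — out

2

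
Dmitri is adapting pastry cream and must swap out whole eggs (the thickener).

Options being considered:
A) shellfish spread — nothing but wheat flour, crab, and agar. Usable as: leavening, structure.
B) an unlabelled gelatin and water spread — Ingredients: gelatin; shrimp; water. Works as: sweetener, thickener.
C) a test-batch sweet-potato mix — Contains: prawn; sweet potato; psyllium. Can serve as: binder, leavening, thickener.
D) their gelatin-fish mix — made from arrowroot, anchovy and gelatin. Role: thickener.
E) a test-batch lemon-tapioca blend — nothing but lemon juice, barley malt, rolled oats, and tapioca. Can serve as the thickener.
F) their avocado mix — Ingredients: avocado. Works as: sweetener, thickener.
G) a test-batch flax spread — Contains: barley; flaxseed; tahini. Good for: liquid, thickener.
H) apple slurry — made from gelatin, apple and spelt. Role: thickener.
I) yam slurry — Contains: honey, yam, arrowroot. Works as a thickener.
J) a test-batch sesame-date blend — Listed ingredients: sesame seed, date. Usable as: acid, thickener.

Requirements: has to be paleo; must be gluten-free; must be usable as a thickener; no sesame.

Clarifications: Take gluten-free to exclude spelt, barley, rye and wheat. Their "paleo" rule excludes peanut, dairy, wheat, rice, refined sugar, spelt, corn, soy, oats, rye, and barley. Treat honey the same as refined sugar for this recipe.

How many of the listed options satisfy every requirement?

A: not usable as a thickener; has wheat flour, so not gluten-free (and 1 more) — reject
B: all constraints satisfied — keep
C: only prawn, psyllium and sweet potato; none excluded — valid
D: every rule checks out — keep
E: has barley malt, so not gluten-free; has barley malt, so not paleo — no
F: works as a thickener, paleo, no sesame — valid
G: has barley, so not gluten-free; has barley, so not paleo (and 1 more) — reject
H: has spelt, so not gluten-free; has spelt, so not paleo — out
I: has honey, so not paleo — reject
J: has sesame seed, so not sesame-free — out

4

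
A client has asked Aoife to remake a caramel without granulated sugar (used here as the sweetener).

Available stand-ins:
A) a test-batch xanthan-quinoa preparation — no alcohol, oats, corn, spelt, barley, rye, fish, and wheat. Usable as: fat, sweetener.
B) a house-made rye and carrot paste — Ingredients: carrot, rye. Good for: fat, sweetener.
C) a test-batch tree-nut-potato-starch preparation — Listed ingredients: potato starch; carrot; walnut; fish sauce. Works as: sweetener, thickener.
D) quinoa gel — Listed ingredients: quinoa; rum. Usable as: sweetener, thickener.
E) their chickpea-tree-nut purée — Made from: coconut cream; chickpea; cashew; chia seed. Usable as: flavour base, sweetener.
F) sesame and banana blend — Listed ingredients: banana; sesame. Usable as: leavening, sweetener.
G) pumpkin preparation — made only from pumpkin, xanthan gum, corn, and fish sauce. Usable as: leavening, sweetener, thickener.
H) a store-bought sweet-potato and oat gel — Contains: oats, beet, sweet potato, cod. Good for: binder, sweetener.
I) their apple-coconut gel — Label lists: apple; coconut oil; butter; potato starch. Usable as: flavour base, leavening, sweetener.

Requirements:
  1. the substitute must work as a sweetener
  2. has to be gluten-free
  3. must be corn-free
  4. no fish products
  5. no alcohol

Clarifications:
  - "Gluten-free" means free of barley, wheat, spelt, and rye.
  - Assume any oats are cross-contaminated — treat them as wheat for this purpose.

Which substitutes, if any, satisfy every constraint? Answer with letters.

A, E, F, I

A: gluten-free, no corn — OK
B: has rye, so not gluten-free — out
C: has fish sauce, so not fish-free — no
D: has rum, so not alcohol-free — out
E: coconut cream and cashew etc. — none of it excluded — valid
F: only sesame and banana; none excluded — keep
G: has fish sauce, so not fish-free; has corn, so not corn-free — reject
H: has oats, so not gluten-free; has cod, so not fish-free — no
I: works as a sweetener, no corn, gluten-free — valid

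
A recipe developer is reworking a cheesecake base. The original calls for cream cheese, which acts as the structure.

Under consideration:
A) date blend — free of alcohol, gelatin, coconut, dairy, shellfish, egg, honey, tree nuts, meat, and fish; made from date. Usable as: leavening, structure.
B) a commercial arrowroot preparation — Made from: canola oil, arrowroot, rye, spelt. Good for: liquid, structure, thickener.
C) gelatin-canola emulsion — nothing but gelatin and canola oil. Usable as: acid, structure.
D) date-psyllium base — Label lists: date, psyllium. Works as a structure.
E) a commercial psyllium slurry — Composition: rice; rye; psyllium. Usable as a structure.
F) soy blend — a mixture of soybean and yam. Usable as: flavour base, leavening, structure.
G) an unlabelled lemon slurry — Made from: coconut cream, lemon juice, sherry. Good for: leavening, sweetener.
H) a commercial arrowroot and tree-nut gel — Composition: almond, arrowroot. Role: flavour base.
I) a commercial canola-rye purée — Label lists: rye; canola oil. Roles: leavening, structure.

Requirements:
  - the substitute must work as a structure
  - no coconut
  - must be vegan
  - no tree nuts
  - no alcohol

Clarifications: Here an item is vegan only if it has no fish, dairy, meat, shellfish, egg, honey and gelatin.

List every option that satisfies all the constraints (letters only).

A: works as a structure, no alcohol, vegan — OK
B: no tree nuts, no alcohol — OK
C: has gelatin, so not vegan — no
D: works as a structure, no coconut, no tree nuts — valid
E: works as a structure, vegan, no coconut — OK
F: all constraints satisfied — valid
G: not usable as a structure; has sherry, so not alcohol-free (and 1 more) — no
H: not usable as a structure; has almond, so not tree-nut-free — no
I: only rye and canola oil; none excluded — OK

A, B, D, E, F, I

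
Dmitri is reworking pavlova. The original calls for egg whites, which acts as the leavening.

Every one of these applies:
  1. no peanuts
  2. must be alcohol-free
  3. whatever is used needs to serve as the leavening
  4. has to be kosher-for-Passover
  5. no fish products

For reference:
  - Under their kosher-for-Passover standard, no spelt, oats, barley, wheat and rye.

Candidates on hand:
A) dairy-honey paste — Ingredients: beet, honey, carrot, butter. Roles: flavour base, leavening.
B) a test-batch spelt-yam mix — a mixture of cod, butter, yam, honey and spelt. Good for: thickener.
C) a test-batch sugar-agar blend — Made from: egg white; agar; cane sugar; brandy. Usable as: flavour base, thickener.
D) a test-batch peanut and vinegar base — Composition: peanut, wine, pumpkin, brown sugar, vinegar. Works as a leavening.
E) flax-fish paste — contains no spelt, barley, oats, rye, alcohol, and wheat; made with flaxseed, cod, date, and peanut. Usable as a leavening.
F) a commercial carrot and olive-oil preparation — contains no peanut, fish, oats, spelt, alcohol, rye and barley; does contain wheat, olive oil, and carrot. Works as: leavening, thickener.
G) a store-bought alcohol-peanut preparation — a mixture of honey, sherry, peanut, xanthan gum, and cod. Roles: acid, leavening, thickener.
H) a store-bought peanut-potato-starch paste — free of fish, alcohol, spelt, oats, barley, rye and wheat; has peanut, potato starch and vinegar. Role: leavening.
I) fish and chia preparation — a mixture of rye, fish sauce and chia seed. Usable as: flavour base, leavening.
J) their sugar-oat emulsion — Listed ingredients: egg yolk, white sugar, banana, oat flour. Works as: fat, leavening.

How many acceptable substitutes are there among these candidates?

1

A: all constraints satisfied — keep
B: not usable as a leavening; has spelt, so not kosher-for-Passover (and 1 more) — out
C: not usable as a leavening; has brandy, so not alcohol-free — out
D: has wine, so not alcohol-free; has peanut, so not peanut-free — reject
E: has peanut, so not peanut-free; has cod, so not fish-free — out
F: has wheat, so not kosher-for-Passover — reject
G: has sherry, so not alcohol-free; has peanut, so not peanut-free (and 1 more) — no
H: has peanut, so not peanut-free — reject
I: has rye, so not kosher-for-Passover; has fish sauce, so not fish-free — no
J: has oat flour, so not kosher-for-Passover — no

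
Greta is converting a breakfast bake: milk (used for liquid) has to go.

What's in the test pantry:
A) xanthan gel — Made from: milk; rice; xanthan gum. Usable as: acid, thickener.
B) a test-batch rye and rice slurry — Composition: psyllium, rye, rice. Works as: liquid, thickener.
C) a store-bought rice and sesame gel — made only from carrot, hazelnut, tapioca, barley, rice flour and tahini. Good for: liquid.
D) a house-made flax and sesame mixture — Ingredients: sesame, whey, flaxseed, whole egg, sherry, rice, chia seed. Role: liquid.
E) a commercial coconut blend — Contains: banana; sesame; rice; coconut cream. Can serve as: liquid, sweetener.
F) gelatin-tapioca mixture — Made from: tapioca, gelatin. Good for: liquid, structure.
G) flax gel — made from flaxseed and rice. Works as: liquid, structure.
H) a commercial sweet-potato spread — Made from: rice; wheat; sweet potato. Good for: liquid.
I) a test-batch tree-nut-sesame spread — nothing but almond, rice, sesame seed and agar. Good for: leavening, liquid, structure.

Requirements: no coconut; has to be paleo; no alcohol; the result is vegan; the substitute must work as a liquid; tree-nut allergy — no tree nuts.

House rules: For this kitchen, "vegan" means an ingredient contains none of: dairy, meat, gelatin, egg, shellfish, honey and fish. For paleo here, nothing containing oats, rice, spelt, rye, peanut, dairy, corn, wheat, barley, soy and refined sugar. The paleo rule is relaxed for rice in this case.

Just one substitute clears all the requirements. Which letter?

G

A: not usable as a liquid; has milk, so not vegan (and 1 more) — no
B: has rye, so not paleo — out
C: has barley, so not paleo; has hazelnut, so not tree-nut-free — reject
D: has whey, so not vegan; has whey, so not paleo (and 1 more) — no
E: has coconut cream, so not coconut-free — out
F: has gelatin, so not vegan — no
G: rice is permitted under the paleo carve-out; nothing else excluded — keep
H: has wheat, so not paleo — reject
I: has almond, so not tree-nut-free — out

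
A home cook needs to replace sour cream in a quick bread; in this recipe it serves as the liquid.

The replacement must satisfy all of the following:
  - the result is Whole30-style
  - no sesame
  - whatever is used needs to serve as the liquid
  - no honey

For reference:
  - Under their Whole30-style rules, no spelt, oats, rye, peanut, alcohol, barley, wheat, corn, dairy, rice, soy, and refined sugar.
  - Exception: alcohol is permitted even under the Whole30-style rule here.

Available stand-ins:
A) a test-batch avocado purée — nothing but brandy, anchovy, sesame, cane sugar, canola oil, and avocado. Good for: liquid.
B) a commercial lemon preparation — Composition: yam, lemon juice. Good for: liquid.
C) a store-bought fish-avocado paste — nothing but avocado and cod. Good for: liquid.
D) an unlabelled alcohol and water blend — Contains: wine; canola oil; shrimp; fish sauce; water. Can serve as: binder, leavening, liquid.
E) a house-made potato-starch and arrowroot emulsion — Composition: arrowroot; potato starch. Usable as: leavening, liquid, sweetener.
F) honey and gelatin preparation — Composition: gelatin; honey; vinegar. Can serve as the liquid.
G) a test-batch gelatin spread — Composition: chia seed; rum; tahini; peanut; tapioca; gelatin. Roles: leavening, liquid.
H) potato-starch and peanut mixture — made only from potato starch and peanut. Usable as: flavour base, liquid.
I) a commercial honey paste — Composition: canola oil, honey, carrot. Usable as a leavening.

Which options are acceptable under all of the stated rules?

A: has cane sugar, so not Whole30-style; has sesame, so not sesame-free — out
B: only yam and lemon juice; none excluded — keep
C: only cod and avocado; none excluded — valid
D: alcohol is permitted under the Whole30-style carve-out; nothing else excluded — valid
E: all constraints satisfied — keep
F: has honey, so not honey-free — out
G: has peanut, so not Whole30-style; has tahini, so not sesame-free — no
H: has peanut, so not Whole30-style — no
I: not usable as a liquid; has honey, so not honey-free — no

B, C, D, E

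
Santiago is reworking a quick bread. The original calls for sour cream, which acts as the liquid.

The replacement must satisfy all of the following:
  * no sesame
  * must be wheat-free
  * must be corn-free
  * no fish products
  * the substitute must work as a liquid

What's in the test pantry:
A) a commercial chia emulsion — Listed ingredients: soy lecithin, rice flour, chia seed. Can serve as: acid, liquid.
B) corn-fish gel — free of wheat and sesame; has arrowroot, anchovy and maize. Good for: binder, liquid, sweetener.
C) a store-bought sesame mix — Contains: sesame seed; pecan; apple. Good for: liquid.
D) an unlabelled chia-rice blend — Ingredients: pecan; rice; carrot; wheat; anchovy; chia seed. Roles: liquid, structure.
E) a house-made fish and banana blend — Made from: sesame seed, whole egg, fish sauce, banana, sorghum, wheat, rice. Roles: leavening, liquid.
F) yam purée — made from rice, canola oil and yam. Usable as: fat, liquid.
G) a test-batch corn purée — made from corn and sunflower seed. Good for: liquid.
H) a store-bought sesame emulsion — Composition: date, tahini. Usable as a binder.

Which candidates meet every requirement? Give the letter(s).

A: no wheat, no corn — valid
B: has maize, so not corn-free; has anchovy, so not fish-free — out
C: has sesame seed, so not sesame-free — out
D: has anchovy, so not fish-free; has wheat, so not wheat-free — reject
E: has sesame seed, so not sesame-free; has fish sauce, so not fish-free (and 1 more) — no
F: only rice, yam, and canola oil; none excluded — keep
G: has corn, so not corn-free — reject
H: not usable as a liquid; has tahini, so not sesame-free — out

A, F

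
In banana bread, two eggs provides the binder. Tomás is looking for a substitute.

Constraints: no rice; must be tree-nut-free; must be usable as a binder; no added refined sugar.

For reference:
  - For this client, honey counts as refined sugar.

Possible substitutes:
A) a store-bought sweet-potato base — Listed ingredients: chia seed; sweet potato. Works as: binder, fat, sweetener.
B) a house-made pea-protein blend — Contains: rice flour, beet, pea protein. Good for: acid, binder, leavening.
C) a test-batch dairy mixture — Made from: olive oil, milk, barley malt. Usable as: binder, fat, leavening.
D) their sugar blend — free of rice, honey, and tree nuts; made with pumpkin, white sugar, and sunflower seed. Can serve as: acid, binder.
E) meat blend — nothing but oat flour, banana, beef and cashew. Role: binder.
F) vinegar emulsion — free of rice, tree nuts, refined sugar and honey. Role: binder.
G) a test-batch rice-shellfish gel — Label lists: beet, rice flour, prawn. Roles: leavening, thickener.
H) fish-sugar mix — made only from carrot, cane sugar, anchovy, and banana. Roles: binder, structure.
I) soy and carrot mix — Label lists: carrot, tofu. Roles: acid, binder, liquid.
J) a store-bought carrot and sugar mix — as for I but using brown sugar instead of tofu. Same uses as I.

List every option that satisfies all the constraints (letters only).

A, C, F, I

A: only sweet potato and chia seed; none excluded — valid
B: has rice flour, so not rice-free — no
C: only barley malt, milk, and olive oil; none excluded — keep
D: has white sugar, so not no-added-sugar — no
E: has cashew, so not tree-nut-free — out
F: all constraints satisfied — valid
G: not usable as a binder; has rice flour, so not rice-free — no
H: has cane sugar, so not no-added-sugar — out
I: all constraints satisfied — keep
J: has brown sugar, so not no-added-sugar — no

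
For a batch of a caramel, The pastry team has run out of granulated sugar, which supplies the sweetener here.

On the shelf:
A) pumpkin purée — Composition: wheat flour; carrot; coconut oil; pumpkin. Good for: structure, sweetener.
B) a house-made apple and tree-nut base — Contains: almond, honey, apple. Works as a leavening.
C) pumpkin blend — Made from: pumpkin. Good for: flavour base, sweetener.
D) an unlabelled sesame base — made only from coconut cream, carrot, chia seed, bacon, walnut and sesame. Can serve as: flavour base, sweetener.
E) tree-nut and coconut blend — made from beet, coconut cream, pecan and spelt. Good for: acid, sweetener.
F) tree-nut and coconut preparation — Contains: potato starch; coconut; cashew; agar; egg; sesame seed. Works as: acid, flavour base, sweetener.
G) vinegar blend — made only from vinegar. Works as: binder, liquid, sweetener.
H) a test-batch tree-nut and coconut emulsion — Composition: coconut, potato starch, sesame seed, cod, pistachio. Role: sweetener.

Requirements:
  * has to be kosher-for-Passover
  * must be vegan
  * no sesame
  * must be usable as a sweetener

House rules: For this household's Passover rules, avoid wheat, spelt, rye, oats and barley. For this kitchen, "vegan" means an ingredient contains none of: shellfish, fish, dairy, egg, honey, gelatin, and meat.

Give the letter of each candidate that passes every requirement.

C, G

A: has wheat flour, so not kosher-for-Passover — reject
B: not usable as a sweetener; has honey, so not vegan — no
C: all constraints satisfied — valid
D: has bacon, so not vegan; has sesame, so not sesame-free — no
E: has spelt, so not kosher-for-Passover — no
F: has egg, so not vegan; has sesame seed, so not sesame-free — no
G: only vinegar; none excluded — valid
H: has cod, so not vegan; has sesame seed, so not sesame-free — no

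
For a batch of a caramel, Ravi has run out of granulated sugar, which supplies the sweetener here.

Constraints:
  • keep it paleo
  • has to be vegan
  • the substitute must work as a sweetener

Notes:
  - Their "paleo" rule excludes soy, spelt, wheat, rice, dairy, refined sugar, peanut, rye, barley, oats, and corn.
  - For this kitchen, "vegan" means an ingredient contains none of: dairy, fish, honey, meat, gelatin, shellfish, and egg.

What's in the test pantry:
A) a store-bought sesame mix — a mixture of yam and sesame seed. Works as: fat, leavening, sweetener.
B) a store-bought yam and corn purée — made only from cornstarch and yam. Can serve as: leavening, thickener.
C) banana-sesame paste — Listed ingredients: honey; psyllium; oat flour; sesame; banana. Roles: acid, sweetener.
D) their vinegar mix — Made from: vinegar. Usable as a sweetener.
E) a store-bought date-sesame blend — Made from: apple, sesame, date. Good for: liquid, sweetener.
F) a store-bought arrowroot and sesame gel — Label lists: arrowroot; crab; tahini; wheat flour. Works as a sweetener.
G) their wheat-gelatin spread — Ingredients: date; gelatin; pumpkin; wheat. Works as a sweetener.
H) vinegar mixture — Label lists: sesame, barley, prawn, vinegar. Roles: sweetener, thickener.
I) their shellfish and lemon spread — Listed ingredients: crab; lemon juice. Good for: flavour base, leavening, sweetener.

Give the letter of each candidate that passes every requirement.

A, D, E

A: only sesame seed and yam; none excluded — valid
B: not usable as a sweetener; has cornstarch, so not paleo — reject
C: has oat flour, so not paleo; has honey, so not vegan — reject
D: every rule checks out — valid
E: vegan, paleo — valid
F: has wheat flour, so not paleo; has crab, so not vegan — out
G: has wheat, so not paleo; has gelatin, so not vegan — reject
H: has barley, so not paleo; has prawn, so not vegan — no
I: has crab, so not vegan — reject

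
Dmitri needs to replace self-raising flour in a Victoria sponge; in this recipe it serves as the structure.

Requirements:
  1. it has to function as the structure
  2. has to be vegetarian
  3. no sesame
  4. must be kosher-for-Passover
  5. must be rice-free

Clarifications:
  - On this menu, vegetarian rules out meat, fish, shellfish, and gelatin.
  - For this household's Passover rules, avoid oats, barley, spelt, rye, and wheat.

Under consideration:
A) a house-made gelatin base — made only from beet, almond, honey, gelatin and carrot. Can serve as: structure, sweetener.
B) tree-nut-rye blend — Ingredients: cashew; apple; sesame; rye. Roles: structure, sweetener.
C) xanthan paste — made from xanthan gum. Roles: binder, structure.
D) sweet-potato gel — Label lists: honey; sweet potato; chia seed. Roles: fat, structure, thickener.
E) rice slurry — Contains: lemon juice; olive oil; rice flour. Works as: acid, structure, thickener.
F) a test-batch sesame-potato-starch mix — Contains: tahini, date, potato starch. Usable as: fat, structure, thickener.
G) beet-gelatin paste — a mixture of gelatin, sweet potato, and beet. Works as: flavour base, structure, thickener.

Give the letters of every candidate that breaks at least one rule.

A: has gelatin, so not vegetarian — reject
B: has rye, so not kosher-for-Passover; has sesame, so not sesame-free — reject
C: only xanthan gum; none excluded — OK
D: all constraints satisfied — valid
E: has rice flour, so not rice-free — no
F: has tahini, so not sesame-free — no
G: has gelatin, so not vegetarian — no

A, B, E, F, G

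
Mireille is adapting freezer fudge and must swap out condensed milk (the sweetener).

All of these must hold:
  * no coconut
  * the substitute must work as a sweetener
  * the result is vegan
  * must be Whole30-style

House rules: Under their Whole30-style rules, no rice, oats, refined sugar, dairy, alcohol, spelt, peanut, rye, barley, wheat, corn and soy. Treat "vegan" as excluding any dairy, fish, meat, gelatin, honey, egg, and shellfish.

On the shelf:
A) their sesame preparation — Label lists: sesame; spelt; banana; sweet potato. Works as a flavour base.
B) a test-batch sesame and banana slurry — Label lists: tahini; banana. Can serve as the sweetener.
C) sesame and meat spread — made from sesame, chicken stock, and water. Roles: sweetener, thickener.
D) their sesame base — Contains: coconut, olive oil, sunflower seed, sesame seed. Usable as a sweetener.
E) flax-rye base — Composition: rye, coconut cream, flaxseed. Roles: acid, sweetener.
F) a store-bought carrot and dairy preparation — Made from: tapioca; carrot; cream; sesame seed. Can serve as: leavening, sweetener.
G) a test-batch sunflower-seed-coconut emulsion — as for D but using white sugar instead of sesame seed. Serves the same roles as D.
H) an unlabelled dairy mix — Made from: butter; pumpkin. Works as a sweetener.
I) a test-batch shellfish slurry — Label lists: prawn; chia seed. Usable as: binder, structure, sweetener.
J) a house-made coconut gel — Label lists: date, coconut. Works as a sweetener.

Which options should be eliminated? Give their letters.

A: not usable as a sweetener; has spelt, so not Whole30-style — out
B: only tahini and banana; none excluded — OK
C: has chicken stock, so not vegan — out
D: has coconut, so not coconut-free — no
E: has rye, so not Whole30-style; has coconut cream, so not coconut-free — out
F: has cream, so not Whole30-style; has cream, so not vegan — no
G: has white sugar, so not Whole30-style; has coconut, so not coconut-free — no
H: has butter, so not Whole30-style; has butter, so not vegan — reject
I: has prawn, so not vegan — out
J: has coconut, so not coconut-free — no

A, C, D, E, F, G, H, I, J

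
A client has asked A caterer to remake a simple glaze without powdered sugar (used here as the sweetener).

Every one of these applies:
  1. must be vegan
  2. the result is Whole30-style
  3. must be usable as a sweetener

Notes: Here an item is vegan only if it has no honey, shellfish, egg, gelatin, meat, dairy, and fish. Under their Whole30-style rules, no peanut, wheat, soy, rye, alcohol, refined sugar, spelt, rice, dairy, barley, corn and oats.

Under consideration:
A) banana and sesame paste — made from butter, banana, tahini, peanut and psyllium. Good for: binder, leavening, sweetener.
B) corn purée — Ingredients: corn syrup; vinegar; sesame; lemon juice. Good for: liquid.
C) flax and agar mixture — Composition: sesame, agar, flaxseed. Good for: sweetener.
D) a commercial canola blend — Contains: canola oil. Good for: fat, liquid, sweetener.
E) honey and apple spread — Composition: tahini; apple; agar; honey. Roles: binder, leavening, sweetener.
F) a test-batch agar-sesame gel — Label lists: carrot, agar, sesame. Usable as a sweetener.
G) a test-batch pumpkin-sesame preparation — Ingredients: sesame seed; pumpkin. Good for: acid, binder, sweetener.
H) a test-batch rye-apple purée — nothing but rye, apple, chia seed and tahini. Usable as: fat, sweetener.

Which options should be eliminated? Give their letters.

A: has butter, so not vegan; has butter, so not Whole30-style — out
B: not usable as a sweetener; has corn syrup, so not Whole30-style — reject
C: all constraints satisfied — keep
D: only canola oil; none excluded — OK
E: has honey, so not vegan — reject
F: Whole30-style, vegan — OK
G: nothing on the exclusion list — keep
H: has rye, so not Whole30-style — reject

A, B, E, H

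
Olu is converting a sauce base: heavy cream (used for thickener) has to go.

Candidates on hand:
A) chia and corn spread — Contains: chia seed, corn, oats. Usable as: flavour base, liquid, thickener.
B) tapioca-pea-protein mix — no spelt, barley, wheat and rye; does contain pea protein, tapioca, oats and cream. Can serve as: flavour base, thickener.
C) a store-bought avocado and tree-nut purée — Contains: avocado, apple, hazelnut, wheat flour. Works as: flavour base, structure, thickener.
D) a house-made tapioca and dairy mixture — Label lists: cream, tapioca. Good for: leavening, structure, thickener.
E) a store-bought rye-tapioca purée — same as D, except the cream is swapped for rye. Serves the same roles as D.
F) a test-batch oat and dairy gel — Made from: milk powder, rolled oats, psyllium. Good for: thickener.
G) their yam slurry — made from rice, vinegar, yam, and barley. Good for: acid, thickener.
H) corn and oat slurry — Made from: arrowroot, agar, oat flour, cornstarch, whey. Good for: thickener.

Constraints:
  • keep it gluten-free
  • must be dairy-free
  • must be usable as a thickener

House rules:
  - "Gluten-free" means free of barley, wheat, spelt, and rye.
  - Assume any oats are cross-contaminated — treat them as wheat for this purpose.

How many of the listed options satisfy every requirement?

0

A: has oats, so not gluten-free — out
B: has oats, so not gluten-free; has cream, so not dairy-free — no
C: has wheat flour, so not gluten-free — out
D: has cream, so not dairy-free — reject
E: has rye, so not gluten-free — out
F: has rolled oats, so not gluten-free; has milk powder, so not dairy-free — out
G: has barley, so not gluten-free — reject
H: has oat flour, so not gluten-free; has whey, so not dairy-free — reject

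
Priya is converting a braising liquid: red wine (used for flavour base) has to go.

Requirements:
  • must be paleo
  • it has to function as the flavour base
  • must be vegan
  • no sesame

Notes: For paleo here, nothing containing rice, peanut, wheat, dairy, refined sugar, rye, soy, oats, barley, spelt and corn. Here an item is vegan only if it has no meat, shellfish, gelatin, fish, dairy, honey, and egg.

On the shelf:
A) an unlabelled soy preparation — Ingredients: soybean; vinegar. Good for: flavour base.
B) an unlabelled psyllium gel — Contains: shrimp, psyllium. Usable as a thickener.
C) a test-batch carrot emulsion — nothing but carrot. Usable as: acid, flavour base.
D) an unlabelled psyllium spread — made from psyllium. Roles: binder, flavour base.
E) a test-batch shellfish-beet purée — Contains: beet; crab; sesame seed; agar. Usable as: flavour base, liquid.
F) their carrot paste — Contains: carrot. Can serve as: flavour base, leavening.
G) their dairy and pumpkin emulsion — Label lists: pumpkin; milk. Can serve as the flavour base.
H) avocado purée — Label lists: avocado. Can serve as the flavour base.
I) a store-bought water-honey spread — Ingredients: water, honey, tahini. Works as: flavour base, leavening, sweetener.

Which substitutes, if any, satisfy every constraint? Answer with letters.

C, D, F, H

A: has soybean, so not paleo — no
B: not usable as a flavour base; has shrimp, so not vegan — no
C: only carrot; none excluded — valid
D: nothing on the exclusion list — OK
E: has crab, so not vegan; has sesame seed, so not sesame-free — reject
F: works as a flavour base, paleo, no sesame — OK
G: has milk, so not paleo; has milk, so not vegan — out
H: vegan, paleo — valid
I: has honey, so not vegan; has tahini, so not sesame-free — no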